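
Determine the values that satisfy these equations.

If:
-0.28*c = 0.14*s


Then:
c = -0.5*s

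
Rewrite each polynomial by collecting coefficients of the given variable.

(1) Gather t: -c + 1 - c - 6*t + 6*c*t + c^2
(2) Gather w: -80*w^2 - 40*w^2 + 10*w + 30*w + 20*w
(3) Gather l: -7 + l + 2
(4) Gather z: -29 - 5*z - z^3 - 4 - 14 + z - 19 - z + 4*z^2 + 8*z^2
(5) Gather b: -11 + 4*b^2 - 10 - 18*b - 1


(1) = c^2 - 2*c + t*(6*c - 6) + 1
(2) = -120*w^2 + 60*w
(3) = l - 5
(4) = -z^3 + 12*z^2 - 5*z - 66
(5) = 4*b^2 - 18*b - 22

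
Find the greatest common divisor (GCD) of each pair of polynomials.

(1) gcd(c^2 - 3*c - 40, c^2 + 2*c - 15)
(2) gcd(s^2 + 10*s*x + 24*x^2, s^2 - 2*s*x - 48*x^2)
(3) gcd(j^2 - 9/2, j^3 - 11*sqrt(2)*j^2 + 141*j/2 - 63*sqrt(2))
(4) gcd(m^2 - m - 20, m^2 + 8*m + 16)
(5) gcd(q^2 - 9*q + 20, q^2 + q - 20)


(1) = c + 5
(2) = gcd((s + 4*x)*(s + 6*x), (s - 8*x)*(s + 6*x)) = s + 6*x
(3) = j - 3*sqrt(2)/2
(4) = m + 4
(5) = q - 4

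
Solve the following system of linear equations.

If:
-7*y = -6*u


Then:
u = 7*y/6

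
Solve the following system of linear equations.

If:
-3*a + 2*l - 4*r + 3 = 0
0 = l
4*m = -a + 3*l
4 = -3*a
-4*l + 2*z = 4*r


Then:
a = -4/3
l = 0
m = 1/3
r = 7/4
z = 7/2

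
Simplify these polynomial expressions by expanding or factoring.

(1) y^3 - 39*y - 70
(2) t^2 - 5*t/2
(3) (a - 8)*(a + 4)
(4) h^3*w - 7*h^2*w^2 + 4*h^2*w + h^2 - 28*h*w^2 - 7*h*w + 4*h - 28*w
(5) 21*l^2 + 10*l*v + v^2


(1) = (y - 7)*(y + 2)*(y + 5)
(2) = t*(t - 5/2)
(3) = a^2 - 4*a - 32
(4) = (h + 4)*(h - 7*w)*(h*w + 1)
(5) = (3*l + v)*(7*l + v)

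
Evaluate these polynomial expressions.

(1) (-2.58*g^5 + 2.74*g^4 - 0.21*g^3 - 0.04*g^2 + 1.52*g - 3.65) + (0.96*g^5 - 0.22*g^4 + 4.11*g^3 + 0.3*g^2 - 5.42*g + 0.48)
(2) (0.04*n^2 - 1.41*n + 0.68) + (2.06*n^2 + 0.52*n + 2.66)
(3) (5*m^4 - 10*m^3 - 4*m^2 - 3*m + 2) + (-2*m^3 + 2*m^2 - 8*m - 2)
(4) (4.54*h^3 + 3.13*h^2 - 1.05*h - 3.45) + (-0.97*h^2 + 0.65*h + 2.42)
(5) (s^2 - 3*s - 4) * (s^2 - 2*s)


(1) = -1.62*g^5 + 2.52*g^4 + 3.9*g^3 + 0.26*g^2 - 3.9*g - 3.17
(2) = 2.1*n^2 - 0.89*n + 3.34
(3) = 5*m^4 - 12*m^3 - 2*m^2 - 11*m
(4) = 4.54*h^3 + 2.16*h^2 - 0.4*h - 1.03
(5) = s^4 - 5*s^3 + 2*s^2 + 8*s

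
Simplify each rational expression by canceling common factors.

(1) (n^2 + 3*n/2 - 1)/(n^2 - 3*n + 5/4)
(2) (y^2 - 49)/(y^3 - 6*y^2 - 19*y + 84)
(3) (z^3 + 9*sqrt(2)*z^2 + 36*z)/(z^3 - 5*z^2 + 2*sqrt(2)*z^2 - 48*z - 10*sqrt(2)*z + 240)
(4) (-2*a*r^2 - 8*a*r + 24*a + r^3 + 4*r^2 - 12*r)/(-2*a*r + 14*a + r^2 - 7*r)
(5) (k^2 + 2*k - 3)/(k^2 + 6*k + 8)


(1) = (2*n + 4)/(2*n - 5)
(2) = (y + 7)/(y^2 + y - 12)
(3) = (z^2 + 3*sqrt(2)*z)/(z^2 + z*(-4*sqrt(2) - 5) + 20*sqrt(2))
(4) = (r^2 + 4*r - 12)/(r - 7)
(5) = (k^2 + 2*k - 3)/(k^2 + 6*k + 8)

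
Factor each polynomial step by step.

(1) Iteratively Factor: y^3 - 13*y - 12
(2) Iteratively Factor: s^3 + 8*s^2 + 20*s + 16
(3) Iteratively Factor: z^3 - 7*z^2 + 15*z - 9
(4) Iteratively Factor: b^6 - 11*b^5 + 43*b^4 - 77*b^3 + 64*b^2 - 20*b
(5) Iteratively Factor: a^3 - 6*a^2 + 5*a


(1) = (y - 4)*(y^2 + 4*y + 3) = (y - 4)*(y + 3)*(y + 1)
(2) = (s + 2)*(s^2 + 6*s + 8) = (s + 2)*(s + 4)*(s + 2)
(3) = (z - 3)*(z^2 - 4*z + 3) = (z - 3)*(z - 1)*(z - 3)
(4) = (b - 1)*(b^5 - 10*b^4 + 33*b^3 - 44*b^2 + 20*b) = (b - 2)*(b - 1)*(b^4 - 8*b^3 + 17*b^2 - 10*b) = (b - 2)*(b - 1)^2*(b^3 - 7*b^2 + 10*b) = (b - 5)*(b - 2)*(b - 1)^2*(b^2 - 2*b) = b*(b - 5)*(b - 2)*(b - 1)^2*(b - 2)
(5) = (a - 5)*(a^2 - a) = a*(a - 5)*(a - 1)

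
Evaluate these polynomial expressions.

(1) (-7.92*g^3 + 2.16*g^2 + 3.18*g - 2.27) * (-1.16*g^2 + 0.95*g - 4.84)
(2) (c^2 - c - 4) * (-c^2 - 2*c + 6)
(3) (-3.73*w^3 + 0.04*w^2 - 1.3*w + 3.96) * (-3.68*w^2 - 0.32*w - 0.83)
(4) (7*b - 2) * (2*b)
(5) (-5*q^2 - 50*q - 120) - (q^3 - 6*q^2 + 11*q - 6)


(1) = 9.1872*g^5 - 10.0296*g^4 + 36.696*g^3 - 4.8002*g^2 - 17.5477*g + 10.9868
(2) = -c^4 - c^3 + 12*c^2 + 2*c - 24
(3) = 13.7264*w^5 + 1.0464*w^4 + 7.8671*w^3 - 14.19*w^2 - 0.1882*w - 3.2868
(4) = 14*b^2 - 4*b
(5) = -q^3 + q^2 - 61*q - 114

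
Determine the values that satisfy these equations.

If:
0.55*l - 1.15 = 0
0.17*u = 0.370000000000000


Then:
l = 2.09
u = 2.18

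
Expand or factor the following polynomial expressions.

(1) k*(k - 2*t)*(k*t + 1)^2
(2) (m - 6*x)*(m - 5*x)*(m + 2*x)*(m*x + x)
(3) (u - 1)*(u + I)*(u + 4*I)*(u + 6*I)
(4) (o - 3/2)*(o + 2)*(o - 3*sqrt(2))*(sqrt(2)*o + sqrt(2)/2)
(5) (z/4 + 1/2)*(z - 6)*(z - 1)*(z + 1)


(1) = k^4*t^2 - 2*k^3*t^3 + 2*k^3*t - 4*k^2*t^2 + k^2 - 2*k*t
(2) = m^4*x - 9*m^3*x^2 + m^3*x + 8*m^2*x^3 - 9*m^2*x^2 + 60*m*x^4 + 8*m*x^3 + 60*x^4
(3) = u^4 - u^3 + 11*I*u^3 - 34*u^2 - 11*I*u^2 + 34*u - 24*I*u + 24*I
(4) = sqrt(2)*o^4 - 6*o^3 + sqrt(2)*o^3 - 6*o^2 - 11*sqrt(2)*o^2/4 - 3*sqrt(2)*o/2 + 33*o/2 + 9
(5) = z^4/4 - z^3 - 13*z^2/4 + z + 3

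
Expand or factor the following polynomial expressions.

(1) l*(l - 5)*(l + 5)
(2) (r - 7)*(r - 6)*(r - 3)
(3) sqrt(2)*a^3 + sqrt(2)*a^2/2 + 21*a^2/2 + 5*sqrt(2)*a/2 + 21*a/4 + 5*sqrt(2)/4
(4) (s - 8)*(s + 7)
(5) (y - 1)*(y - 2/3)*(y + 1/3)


(1) = l^3 - 25*l
(2) = r^3 - 16*r^2 + 81*r - 126
(3) = (a + 1/2)*(a + 5*sqrt(2))*(sqrt(2)*a + 1/2)
(4) = s^2 - s - 56
(5) = y^3 - 4*y^2/3 + y/9 + 2/9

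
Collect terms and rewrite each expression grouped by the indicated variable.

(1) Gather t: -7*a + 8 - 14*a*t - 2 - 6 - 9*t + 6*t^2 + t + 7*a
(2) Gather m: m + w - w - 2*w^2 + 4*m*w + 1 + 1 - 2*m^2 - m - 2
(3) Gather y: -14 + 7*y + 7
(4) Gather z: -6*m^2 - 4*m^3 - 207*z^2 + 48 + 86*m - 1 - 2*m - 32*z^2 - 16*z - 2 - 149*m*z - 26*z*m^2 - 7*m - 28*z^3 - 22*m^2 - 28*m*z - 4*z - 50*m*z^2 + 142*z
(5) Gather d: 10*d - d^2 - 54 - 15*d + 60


(1) = 6*t^2 + t*(-14*a - 8)
(2) = -2*m^2 + 4*m*w - 2*w^2
(3) = 7*y - 7
(4) = -4*m^3 - 28*m^2 + 77*m - 28*z^3 + z^2*(-50*m - 239) + z*(-26*m^2 - 177*m + 122) + 45
(5) = -d^2 - 5*d + 6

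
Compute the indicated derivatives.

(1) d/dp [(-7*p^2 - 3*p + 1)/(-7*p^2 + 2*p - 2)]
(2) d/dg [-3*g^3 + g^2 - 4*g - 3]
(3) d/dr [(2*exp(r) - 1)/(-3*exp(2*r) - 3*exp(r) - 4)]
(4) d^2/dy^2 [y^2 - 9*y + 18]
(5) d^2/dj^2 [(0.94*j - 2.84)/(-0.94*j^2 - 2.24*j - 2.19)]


(1) = (-35*p^2 + 42*p + 4)/(49*p^4 - 28*p^3 + 32*p^2 - 8*p + 4)
(2) = -9*g^2 + 2*g - 4
(3) = (6*exp(2*r) - 6*exp(r) - 11)*exp(r)/(9*exp(4*r) + 18*exp(3*r) + 33*exp(2*r) + 24*exp(r) + 16)
(4) = 2
(5) = (-(0.94*j - 2.84)*(1.88*j + 2.24)*(3.76*j + 4.48) + (5.3016*j - 1.128)*(0.94*j^2 + 2.24*j + 2.19))/(0.94*j^2 + 2.24*j + 2.19)^3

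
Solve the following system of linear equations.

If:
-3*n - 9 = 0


Then:
n = -3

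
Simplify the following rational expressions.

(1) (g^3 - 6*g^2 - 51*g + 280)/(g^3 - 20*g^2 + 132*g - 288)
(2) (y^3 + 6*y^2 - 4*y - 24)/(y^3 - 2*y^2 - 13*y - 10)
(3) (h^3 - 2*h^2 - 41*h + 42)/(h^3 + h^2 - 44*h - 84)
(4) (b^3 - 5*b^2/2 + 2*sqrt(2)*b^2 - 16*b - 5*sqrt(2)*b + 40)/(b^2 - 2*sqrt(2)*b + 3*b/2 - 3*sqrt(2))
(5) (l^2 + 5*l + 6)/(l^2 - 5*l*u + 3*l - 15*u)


(1) = (g^2 + 2*g - 35)/(g^2 - 12*g + 36)
(2) = (y^2 + 4*y - 12)/(y^2 - 4*y - 5)
(3) = (h - 1)/(h + 2)
(4) = (4*b^2 + b*(-10 + 16*sqrt(2)) - 40*sqrt(2))/(4*b + 6)
(5) = (-l - 2)/(-l + 5*u)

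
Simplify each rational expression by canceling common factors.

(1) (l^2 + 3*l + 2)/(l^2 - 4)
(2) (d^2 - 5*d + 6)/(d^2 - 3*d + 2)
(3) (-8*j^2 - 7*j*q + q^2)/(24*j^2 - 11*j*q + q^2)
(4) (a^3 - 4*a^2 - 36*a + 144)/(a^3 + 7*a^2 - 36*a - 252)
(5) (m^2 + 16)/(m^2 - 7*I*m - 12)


(1) = (l + 1)/(l - 2)
(2) = (d - 3)/(d - 1)
(3) = (j + q)/(-3*j + q)
(4) = (a - 4)/(a + 7)
(5) = (m + 4*I)/(m - 3*I)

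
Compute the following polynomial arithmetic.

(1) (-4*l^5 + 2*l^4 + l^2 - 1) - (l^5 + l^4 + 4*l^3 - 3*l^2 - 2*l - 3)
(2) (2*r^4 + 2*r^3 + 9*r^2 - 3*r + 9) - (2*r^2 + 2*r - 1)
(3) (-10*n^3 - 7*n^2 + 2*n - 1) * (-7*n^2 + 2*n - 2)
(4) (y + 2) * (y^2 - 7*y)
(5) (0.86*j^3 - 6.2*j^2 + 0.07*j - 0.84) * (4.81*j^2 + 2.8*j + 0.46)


(1) = -5*l^5 + l^4 - 4*l^3 + 4*l^2 + 2*l + 2
(2) = 2*r^4 + 2*r^3 + 7*r^2 - 5*r + 10
(3) = 70*n^5 + 29*n^4 - 8*n^3 + 25*n^2 - 6*n + 2
(4) = y^3 - 5*y^2 - 14*y
(5) = 4.1366*j^5 - 27.414*j^4 - 16.6277*j^3 - 6.6964*j^2 - 2.3198*j - 0.3864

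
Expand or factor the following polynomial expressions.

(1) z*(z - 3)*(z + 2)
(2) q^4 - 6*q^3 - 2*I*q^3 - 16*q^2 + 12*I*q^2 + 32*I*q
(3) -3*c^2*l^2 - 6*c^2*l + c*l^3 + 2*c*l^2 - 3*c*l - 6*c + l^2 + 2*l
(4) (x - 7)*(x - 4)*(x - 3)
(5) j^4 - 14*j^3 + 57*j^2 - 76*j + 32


(1) = z^3 - z^2 - 6*z
(2) = q*(q - 8)*(q + 2)*(q - 2*I)
(3) = (-3*c + l)*(l + 2)*(c*l + 1)
(4) = x^3 - 14*x^2 + 61*x - 84
(5) = (j - 8)*(j - 4)*(j - 1)^2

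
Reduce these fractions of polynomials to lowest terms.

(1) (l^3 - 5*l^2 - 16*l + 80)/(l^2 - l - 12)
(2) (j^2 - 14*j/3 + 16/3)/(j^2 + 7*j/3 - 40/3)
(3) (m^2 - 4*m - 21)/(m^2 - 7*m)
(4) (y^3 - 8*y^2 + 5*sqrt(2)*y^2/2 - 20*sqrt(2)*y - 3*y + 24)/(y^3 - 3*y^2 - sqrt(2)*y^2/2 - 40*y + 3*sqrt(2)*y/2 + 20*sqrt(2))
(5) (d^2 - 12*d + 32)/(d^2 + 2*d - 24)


(1) = (l^2 - l - 20)/(l + 3)
(2) = (j - 2)/(j + 5)
(3) = (m + 3)/m
(4) = (4*y + 12*sqrt(2))/(4*y + 20)
(5) = (d - 8)/(d + 6)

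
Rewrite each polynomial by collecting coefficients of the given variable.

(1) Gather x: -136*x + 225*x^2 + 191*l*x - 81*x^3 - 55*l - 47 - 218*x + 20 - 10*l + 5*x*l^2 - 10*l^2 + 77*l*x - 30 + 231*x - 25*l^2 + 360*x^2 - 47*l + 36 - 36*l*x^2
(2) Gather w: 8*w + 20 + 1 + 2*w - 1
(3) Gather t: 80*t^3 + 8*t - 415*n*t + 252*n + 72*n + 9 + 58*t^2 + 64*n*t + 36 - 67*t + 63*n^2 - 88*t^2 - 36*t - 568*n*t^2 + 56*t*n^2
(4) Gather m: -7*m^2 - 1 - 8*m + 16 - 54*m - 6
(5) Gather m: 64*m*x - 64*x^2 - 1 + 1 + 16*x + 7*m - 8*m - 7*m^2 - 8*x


(1) = -35*l^2 - 112*l - 81*x^3 + x^2*(585 - 36*l) + x*(5*l^2 + 268*l - 123) - 21
(2) = 10*w + 20
(3) = 63*n^2 + 324*n + 80*t^3 + t^2*(-568*n - 30) + t*(56*n^2 - 351*n - 95) + 45
(4) = -7*m^2 - 62*m + 9
(5) = -7*m^2 + m*(64*x - 1) - 64*x^2 + 8*x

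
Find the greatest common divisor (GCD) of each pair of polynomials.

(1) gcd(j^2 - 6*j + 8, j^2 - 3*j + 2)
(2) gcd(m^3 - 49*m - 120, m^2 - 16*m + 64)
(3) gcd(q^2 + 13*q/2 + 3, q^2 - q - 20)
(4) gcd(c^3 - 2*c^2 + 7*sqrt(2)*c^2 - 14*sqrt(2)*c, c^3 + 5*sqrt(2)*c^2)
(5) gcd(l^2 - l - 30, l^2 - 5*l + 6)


(1) = gcd((j - 4)*(j - 2), (j - 2)*(j - 1)) = j - 2
(2) = gcd((m - 8)*(m + 3)*(m + 5), (m - 8)^2) = m - 8
(3) = gcd((q + 1/2)*(q + 6), (q - 5)*(q + 4)) = 1
(4) = gcd(c*(c - 2)*(c + 7*sqrt(2)), c^2*(c + 5*sqrt(2))) = c
(5) = 1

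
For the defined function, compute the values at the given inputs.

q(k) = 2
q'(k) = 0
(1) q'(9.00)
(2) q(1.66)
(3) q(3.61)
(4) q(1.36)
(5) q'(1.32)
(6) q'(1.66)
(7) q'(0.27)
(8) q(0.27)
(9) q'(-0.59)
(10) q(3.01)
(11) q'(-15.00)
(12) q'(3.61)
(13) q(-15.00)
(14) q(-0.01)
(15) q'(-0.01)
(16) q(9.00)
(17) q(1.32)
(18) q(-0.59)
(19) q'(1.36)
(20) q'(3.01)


(1) = 0.00
(2) = 2.00
(3) = 2.00
(4) = 2.00
(5) = 0.00
(6) = 0.00
(7) = 0.00
(8) = 2.00
(9) = 0.00
(10) = 2.00
(11) = 0.00
(12) = 0.00
(13) = 2.00
(14) = 2.00
(15) = 0.00
(16) = 2.00
(17) = 2.00
(18) = 2.00
(19) = 0.00
(20) = 0.00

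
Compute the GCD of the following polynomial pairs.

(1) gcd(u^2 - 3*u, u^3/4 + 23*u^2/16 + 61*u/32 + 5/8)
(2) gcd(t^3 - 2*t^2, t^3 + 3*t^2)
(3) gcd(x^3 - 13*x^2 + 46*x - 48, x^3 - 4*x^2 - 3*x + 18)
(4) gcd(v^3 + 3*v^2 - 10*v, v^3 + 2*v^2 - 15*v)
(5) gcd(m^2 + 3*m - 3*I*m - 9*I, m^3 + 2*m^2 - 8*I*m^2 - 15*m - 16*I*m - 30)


(1) = gcd(u*(u - 3), (u/4 + 1)*(u + 1/2)*(u + 5/4)) = 1
(2) = t^2
(3) = gcd((x - 8)*(x - 3)*(x - 2), (x - 3)^2*(x + 2)) = x - 3
(4) = gcd(v*(v - 2)*(v + 5), v*(v - 3)*(v + 5)) = v^2 + 5*v
(5) = gcd((m + 3)*(m - 3*I), (m + 2)*(m - 5*I)*(m - 3*I)) = m - 3*I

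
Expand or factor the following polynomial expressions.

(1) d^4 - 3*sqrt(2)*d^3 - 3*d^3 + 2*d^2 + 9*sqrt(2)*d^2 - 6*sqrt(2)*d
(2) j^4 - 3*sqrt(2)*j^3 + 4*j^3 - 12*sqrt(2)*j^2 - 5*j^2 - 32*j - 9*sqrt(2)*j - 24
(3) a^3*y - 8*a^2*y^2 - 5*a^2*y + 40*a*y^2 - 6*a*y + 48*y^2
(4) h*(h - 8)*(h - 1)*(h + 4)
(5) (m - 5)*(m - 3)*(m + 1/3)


(1) = d*(d - 2)*(d - 1)*(d - 3*sqrt(2))
(2) = (j + 1)*(j + 3)*(j - 4*sqrt(2))*(j + sqrt(2))
(3) = (a - 6)*(a - 8*y)*(a*y + y)
(4) = h^4 - 5*h^3 - 28*h^2 + 32*h
(5) = m^3 - 23*m^2/3 + 37*m/3 + 5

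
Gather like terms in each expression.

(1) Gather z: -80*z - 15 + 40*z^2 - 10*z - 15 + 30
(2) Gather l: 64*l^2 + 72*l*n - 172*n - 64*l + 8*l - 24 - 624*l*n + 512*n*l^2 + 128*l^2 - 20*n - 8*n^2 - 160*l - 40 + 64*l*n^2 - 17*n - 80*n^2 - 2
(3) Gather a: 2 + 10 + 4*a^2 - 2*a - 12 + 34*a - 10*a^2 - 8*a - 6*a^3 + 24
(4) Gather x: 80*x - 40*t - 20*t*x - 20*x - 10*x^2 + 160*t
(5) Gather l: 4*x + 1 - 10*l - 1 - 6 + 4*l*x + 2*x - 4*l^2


(1) = 40*z^2 - 90*z
(2) = l^2*(512*n + 192) + l*(64*n^2 - 552*n - 216) - 88*n^2 - 209*n - 66
(3) = -6*a^3 - 6*a^2 + 24*a + 24
(4) = 120*t - 10*x^2 + x*(60 - 20*t)
(5) = -4*l^2 + l*(4*x - 10) + 6*x - 6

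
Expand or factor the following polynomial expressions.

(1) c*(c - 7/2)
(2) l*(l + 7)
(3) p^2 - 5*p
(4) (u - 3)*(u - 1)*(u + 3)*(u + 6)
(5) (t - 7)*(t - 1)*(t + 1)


(1) = c^2 - 7*c/2
(2) = l^2 + 7*l
(3) = p*(p - 5)
(4) = u^4 + 5*u^3 - 15*u^2 - 45*u + 54
(5) = t^3 - 7*t^2 - t + 7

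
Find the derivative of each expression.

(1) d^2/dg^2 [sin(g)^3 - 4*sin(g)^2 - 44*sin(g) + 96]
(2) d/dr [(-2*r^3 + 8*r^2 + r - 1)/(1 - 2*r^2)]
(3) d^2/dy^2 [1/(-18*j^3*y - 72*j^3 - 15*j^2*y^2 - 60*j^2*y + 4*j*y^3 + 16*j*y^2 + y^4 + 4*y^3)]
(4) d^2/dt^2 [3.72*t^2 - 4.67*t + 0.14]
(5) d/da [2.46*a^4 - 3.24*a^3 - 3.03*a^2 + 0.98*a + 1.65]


(1) = -9*sin(g)^3 + 16*sin(g)^2 + 50*sin(g) - 8
(2) = (4*r^4 - 4*r^2 + 12*r + 1)/(4*r^4 - 4*r^2 + 1)
(3) = 2*((15*j^2 - 12*j*y - 16*j - 6*y^2 - 12*y)*(18*j^3*y + 72*j^3 + 15*j^2*y^2 + 60*j^2*y - 4*j*y^3 - 16*j*y^2 - y^4 - 4*y^3) - 4*(-9*j^3 - 15*j^2*y - 30*j^2 + 6*j*y^2 + 16*j*y + 2*y^3 + 6*y^2)^2)/(18*j^3*y + 72*j^3 + 15*j^2*y^2 + 60*j^2*y - 4*j*y^3 - 16*j*y^2 - y^4 - 4*y^3)^3
(4) = 7.44000000000000
(5) = 9.84*a^3 - 9.72*a^2 - 6.06*a + 0.98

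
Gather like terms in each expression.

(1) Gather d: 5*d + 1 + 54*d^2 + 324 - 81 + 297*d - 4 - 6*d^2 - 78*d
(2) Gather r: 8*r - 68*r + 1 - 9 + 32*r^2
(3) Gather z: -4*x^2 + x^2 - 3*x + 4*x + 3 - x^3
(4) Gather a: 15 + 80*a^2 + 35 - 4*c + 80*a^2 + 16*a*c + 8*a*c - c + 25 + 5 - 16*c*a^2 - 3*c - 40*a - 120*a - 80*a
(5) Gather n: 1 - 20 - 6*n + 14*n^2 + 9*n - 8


(1) = 48*d^2 + 224*d + 240
(2) = 32*r^2 - 60*r - 8
(3) = -x^3 - 3*x^2 + x + 3
(4) = a^2*(160 - 16*c) + a*(24*c - 240) - 8*c + 80
(5) = 14*n^2 + 3*n - 27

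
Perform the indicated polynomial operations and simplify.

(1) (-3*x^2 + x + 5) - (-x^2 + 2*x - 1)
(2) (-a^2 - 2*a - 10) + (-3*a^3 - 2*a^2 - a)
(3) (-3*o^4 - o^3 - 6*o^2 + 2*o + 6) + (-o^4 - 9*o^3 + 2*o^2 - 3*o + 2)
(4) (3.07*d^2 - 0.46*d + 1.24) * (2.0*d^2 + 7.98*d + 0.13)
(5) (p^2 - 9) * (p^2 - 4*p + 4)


(1) = -2*x^2 - x + 6
(2) = -3*a^3 - 3*a^2 - 3*a - 10
(3) = -4*o^4 - 10*o^3 - 4*o^2 - o + 8
(4) = 6.14*d^4 + 23.5786*d^3 - 0.7917*d^2 + 9.8354*d + 0.1612
(5) = p^4 - 4*p^3 - 5*p^2 + 36*p - 36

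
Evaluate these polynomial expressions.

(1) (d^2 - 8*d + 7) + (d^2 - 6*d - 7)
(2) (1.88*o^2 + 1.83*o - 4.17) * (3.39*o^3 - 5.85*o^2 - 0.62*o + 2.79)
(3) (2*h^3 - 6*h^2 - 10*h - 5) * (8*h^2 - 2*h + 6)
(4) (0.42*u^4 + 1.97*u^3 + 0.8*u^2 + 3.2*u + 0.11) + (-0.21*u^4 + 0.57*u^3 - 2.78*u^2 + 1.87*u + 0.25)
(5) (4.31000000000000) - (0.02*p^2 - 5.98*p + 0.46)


(1) = 2*d^2 - 14*d
(2) = 6.3732*o^5 - 4.7943*o^4 - 26.0074*o^3 + 28.5051*o^2 + 7.6911*o - 11.6343
(3) = 16*h^5 - 52*h^4 - 56*h^3 - 56*h^2 - 50*h - 30
(4) = 0.21*u^4 + 2.54*u^3 - 1.98*u^2 + 5.07*u + 0.36
(5) = -0.02*p^2 + 5.98*p + 3.85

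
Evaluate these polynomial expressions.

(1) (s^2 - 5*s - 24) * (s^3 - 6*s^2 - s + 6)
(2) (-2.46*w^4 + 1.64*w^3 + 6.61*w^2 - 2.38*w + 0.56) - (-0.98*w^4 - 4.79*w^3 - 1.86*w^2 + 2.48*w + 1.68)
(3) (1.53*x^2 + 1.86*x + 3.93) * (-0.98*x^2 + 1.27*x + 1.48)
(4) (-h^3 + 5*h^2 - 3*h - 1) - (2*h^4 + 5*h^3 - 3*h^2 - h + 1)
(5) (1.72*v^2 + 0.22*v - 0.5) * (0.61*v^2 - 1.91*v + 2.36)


(1) = s^5 - 11*s^4 + 5*s^3 + 155*s^2 - 6*s - 144
(2) = -1.48*w^4 + 6.43*w^3 + 8.47*w^2 - 4.86*w - 1.12
(3) = -1.4994*x^4 + 0.1203*x^3 + 0.7752*x^2 + 7.7439*x + 5.8164
(4) = -2*h^4 - 6*h^3 + 8*h^2 - 2*h - 2
(5) = 1.0492*v^4 - 3.151*v^3 + 3.334*v^2 + 1.4742*v - 1.18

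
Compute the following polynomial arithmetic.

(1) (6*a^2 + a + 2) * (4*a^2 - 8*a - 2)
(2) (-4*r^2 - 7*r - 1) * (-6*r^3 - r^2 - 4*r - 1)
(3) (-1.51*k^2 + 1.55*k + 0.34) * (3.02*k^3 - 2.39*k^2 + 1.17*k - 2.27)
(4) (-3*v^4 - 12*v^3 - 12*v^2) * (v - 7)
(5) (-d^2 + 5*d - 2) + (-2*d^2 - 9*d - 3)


(1) = 24*a^4 - 44*a^3 - 12*a^2 - 18*a - 4
(2) = 24*r^5 + 46*r^4 + 29*r^3 + 33*r^2 + 11*r + 1
(3) = -4.5602*k^5 + 8.2899*k^4 - 4.4444*k^3 + 4.4286*k^2 - 3.1207*k - 0.7718
(4) = -3*v^5 + 9*v^4 + 72*v^3 + 84*v^2
(5) = -3*d^2 - 4*d - 5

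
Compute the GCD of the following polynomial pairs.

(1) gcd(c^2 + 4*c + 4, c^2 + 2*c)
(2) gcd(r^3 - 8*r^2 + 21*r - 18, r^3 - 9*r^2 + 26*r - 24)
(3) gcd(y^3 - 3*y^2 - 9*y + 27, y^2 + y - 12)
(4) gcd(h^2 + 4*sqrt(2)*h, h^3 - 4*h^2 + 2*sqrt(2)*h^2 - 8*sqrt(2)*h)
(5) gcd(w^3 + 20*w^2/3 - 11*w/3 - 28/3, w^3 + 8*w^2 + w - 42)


(1) = gcd((c + 2)^2, c*(c + 2)) = c + 2
(2) = gcd((r - 3)^2*(r - 2), (r - 4)*(r - 3)*(r - 2)) = r^2 - 5*r + 6
(3) = y - 3
(4) = h
(5) = w + 7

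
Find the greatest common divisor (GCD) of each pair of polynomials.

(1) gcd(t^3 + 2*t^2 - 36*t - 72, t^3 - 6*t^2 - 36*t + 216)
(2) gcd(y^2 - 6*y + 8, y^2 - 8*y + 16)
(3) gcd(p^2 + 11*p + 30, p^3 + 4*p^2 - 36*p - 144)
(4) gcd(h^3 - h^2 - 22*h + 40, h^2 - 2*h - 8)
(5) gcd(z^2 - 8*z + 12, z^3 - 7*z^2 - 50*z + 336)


(1) = t^2 - 36
(2) = gcd((y - 4)*(y - 2), (y - 4)^2) = y - 4
(3) = p + 6
(4) = h - 4
(5) = z - 6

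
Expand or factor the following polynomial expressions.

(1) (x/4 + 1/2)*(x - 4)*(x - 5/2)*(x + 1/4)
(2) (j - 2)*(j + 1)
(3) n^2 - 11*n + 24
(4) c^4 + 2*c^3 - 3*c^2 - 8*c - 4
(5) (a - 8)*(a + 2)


(1) = x^4/4 - 17*x^3/16 - 33*x^2/32 + 77*x/16 + 5/4
(2) = j^2 - j - 2
(3) = (n - 8)*(n - 3)
(4) = (c - 2)*(c + 1)^2*(c + 2)
(5) = a^2 - 6*a - 16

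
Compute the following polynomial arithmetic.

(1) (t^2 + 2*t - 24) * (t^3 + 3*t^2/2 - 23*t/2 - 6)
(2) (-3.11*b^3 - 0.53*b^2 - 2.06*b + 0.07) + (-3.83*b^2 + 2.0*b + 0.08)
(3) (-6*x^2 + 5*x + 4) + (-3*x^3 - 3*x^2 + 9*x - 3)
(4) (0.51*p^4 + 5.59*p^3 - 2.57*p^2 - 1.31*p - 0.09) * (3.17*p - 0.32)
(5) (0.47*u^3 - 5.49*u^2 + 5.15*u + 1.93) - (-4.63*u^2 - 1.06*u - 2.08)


(1) = t^5 + 7*t^4/2 - 65*t^3/2 - 65*t^2 + 264*t + 144
(2) = -3.11*b^3 - 4.36*b^2 - 0.06*b + 0.15
(3) = -3*x^3 - 9*x^2 + 14*x + 1
(4) = 1.6167*p^5 + 17.5571*p^4 - 9.9357*p^3 - 3.3303*p^2 + 0.1339*p + 0.0288
(5) = 0.47*u^3 - 0.86*u^2 + 6.21*u + 4.01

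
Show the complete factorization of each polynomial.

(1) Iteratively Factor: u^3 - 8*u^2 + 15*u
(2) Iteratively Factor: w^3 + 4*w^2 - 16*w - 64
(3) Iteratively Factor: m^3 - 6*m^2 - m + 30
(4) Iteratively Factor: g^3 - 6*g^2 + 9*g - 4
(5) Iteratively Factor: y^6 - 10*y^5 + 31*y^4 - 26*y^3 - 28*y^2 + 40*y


(1) = (u)*(u^2 - 8*u + 15) = u*(u - 3)*(u - 5)
(2) = (w + 4)*(w^2 - 16) = (w - 4)*(w + 4)*(w + 4)
(3) = (m + 2)*(m^2 - 8*m + 15) = (m - 5)*(m + 2)*(m - 3)
(4) = (g - 1)*(g^2 - 5*g + 4) = (g - 1)^2*(g - 4)
(5) = (y + 1)*(y^5 - 11*y^4 + 42*y^3 - 68*y^2 + 40*y) = (y - 5)*(y + 1)*(y^4 - 6*y^3 + 12*y^2 - 8*y) = y*(y - 5)*(y + 1)*(y^3 - 6*y^2 + 12*y - 8) = y*(y - 5)*(y - 2)*(y + 1)*(y^2 - 4*y + 4) = y*(y - 5)*(y - 2)^2*(y + 1)*(y - 2)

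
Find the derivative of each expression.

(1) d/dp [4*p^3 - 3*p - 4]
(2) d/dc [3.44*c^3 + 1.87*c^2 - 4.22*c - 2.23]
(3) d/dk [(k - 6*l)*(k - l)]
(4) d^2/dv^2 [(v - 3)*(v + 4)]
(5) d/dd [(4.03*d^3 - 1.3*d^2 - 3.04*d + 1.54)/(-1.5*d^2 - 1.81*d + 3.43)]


(1) = 12*p^2 - 3
(2) = 10.32*c^2 + 3.74*c - 4.22
(3) = 2*k - 7*l
(4) = 2
(5) = (-6.045*d^4 - 14.5886*d^3 + 39.2617*d^2 - 4.298*d - 7.6398)/(2.25*d^4 + 5.43*d^3 - 7.0139*d^2 - 12.4166*d + 11.7649)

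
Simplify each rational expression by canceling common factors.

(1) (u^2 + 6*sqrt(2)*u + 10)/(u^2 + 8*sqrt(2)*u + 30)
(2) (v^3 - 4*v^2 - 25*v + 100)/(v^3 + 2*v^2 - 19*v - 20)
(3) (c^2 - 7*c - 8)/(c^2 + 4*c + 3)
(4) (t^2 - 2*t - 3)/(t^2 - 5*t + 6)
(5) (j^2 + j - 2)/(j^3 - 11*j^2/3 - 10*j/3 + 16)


(1) = (u + sqrt(2))/(u + 3*sqrt(2))
(2) = (v - 5)/(v + 1)
(3) = (c - 8)/(c + 3)
(4) = (t + 1)/(t - 2)
(5) = (3*j - 3)/(3*j^2 - 17*j + 24)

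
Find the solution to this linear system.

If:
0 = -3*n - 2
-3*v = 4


Then:
n = -2/3
v = -4/3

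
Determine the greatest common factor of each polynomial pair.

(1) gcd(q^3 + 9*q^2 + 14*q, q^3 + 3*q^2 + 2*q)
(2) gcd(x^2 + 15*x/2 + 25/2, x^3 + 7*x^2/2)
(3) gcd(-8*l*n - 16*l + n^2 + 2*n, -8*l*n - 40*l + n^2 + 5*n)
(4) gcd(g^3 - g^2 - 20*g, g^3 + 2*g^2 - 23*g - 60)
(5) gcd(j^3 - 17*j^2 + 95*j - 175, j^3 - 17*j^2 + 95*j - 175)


(1) = gcd(q*(q + 2)*(q + 7), q*(q + 1)*(q + 2)) = q^2 + 2*q
(2) = 1
(3) = 8*l - n
(4) = gcd(g*(g - 5)*(g + 4), (g - 5)*(g + 3)*(g + 4)) = g^2 - g - 20
(5) = j^3 - 17*j^2 + 95*j - 175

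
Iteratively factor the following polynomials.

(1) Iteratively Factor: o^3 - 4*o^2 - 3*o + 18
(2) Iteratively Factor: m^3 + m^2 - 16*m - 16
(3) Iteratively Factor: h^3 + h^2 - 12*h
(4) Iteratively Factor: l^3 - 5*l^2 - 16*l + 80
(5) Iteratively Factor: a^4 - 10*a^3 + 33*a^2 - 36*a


(1) = (o + 2)*(o^2 - 6*o + 9) = (o - 3)*(o + 2)*(o - 3)
(2) = (m + 4)*(m^2 - 3*m - 4) = (m + 1)*(m + 4)*(m - 4)
(3) = (h - 3)*(h^2 + 4*h) = h*(h - 3)*(h + 4)
(4) = (l + 4)*(l^2 - 9*l + 20) = (l - 4)*(l + 4)*(l - 5)
(5) = (a - 4)*(a^3 - 6*a^2 + 9*a) = (a - 4)*(a - 3)*(a^2 - 3*a) = (a - 4)*(a - 3)^2*(a)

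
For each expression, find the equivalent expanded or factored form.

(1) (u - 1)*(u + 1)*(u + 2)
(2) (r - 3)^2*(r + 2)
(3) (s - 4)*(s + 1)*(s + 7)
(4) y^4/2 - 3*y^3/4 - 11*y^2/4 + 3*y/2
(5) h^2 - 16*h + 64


(1) = u^3 + 2*u^2 - u - 2
(2) = r^3 - 4*r^2 - 3*r + 18
(3) = s^3 + 4*s^2 - 25*s - 28
(4) = y*(y/2 + 1)*(y - 3)*(y - 1/2)
(5) = (h - 8)^2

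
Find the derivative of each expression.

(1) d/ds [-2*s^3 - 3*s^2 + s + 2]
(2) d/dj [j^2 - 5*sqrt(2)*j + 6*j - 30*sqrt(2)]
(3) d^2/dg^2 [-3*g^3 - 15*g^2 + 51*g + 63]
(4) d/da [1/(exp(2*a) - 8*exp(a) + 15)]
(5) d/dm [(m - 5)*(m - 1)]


(1) = -6*s^2 - 6*s + 1
(2) = 2*j - 5*sqrt(2) + 6
(3) = -18*g - 30
(4) = 2*(4 - exp(a))*exp(a)/(exp(2*a) - 8*exp(a) + 15)^2
(5) = 2*m - 6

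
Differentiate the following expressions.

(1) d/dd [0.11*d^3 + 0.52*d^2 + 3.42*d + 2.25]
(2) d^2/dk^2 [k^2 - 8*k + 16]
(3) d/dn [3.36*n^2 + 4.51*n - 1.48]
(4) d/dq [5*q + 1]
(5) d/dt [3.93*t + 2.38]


(1) = 0.33*d^2 + 1.04*d + 3.42
(2) = 2
(3) = 6.72*n + 4.51
(4) = 5
(5) = 3.93000000000000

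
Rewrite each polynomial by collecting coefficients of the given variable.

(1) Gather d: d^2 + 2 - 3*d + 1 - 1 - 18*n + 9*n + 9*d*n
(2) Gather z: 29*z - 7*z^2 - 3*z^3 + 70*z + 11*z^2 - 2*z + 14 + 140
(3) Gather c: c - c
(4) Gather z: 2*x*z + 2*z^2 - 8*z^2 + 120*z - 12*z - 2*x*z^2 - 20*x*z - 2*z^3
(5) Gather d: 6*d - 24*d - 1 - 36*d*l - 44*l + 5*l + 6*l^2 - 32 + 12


(1) = d^2 + d*(9*n - 3) - 9*n + 2
(2) = -3*z^3 + 4*z^2 + 97*z + 154
(3) = 0
(4) = -2*z^3 + z^2*(-2*x - 6) + z*(108 - 18*x)
(5) = d*(-36*l - 18) + 6*l^2 - 39*l - 21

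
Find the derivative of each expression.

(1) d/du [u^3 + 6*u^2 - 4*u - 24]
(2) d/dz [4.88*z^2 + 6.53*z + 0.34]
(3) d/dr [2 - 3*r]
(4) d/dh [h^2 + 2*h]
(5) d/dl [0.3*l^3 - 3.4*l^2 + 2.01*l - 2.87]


(1) = 3*u^2 + 12*u - 4
(2) = 9.76*z + 6.53
(3) = -3
(4) = 2*h + 2
(5) = 0.9*l^2 - 6.8*l + 2.01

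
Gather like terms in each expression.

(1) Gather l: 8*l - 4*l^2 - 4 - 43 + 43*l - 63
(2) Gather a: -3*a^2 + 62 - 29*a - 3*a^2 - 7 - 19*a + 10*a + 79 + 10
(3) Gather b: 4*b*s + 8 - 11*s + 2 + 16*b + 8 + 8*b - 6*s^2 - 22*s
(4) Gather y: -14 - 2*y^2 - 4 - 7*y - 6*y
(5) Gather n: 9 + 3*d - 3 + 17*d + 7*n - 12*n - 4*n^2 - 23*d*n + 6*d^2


(1) = -4*l^2 + 51*l - 110
(2) = -6*a^2 - 38*a + 144
(3) = b*(4*s + 24) - 6*s^2 - 33*s + 18
(4) = -2*y^2 - 13*y - 18
(5) = 6*d^2 + 20*d - 4*n^2 + n*(-23*d - 5) + 6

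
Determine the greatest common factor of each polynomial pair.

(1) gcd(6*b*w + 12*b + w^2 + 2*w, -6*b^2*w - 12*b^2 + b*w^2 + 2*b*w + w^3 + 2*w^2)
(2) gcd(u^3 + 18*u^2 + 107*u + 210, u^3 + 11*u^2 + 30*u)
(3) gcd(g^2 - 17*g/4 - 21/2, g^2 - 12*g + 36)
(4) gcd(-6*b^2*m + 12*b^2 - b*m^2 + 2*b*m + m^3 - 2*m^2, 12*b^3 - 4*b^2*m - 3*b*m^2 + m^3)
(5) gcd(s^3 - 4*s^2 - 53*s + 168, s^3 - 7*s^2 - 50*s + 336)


(1) = w + 2
(2) = u^2 + 11*u + 30
(3) = gcd((g - 6)*(g + 7/4), (g - 6)^2) = g - 6
(4) = 6*b^2 + b*m - m^2
(5) = s^2 - s - 56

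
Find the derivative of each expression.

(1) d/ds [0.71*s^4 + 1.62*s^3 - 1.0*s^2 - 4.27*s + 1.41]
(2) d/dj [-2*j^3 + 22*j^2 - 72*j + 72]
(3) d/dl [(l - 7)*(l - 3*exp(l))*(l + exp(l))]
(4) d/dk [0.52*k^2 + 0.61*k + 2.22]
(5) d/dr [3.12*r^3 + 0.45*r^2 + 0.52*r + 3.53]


(1) = 2.84*s^3 + 4.86*s^2 - 2.0*s - 4.27
(2) = -6*j^2 + 44*j - 72
(3) = (l - 7)*(l - 3*exp(l))*(exp(l) + 1) - (l - 7)*(l + exp(l))*(3*exp(l) - 1) + (l - 3*exp(l))*(l + exp(l))
(4) = 1.04*k + 0.61
(5) = 9.36*r^2 + 0.9*r + 0.52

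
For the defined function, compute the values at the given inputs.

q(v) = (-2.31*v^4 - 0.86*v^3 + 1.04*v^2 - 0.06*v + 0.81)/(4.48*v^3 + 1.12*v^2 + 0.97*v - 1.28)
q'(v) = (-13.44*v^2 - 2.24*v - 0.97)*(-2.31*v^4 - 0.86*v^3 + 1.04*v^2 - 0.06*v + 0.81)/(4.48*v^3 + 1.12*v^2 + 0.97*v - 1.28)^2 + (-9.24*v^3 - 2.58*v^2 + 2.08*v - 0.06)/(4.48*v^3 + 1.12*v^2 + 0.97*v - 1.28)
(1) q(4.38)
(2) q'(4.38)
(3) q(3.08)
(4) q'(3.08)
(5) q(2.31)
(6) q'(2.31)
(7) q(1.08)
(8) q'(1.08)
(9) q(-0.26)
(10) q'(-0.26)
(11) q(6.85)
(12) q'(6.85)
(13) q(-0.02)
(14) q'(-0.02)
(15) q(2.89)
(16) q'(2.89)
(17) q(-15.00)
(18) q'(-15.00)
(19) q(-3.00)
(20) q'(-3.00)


(1) = -2.25
(2) = -0.53
(3) = -1.55
(4) = -0.54
(5) = -1.13
(6) = -0.56
(7) = -0.34
(8) = -0.90
(9) = -0.59
(10) = -0.10
(11) = -3.55
(12) = -0.52
(13) = -0.62
(14) = -0.37
(15) = -1.45
(16) = -0.55
(17) = 7.65
(18) = -0.52
(19) = 1.33
(20) = -0.58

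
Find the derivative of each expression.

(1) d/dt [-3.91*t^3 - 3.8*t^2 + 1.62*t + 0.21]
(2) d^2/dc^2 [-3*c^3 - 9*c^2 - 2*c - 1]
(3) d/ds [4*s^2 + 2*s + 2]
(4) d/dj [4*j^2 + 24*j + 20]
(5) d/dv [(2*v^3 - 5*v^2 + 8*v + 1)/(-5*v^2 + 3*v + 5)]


(1) = -11.73*t^2 - 7.6*t + 1.62
(2) = -18*c - 18
(3) = 8*s + 2
(4) = 8*j + 24
(5) = (-10*v^4 + 12*v^3 + 55*v^2 - 40*v + 37)/(25*v^4 - 30*v^3 - 41*v^2 + 30*v + 25)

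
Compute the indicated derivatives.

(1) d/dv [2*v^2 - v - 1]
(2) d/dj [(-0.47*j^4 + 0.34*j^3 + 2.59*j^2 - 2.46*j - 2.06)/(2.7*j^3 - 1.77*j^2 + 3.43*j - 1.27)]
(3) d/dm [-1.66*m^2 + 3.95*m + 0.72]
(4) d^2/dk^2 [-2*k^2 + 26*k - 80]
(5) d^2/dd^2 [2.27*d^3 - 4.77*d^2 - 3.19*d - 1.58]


(1) = 4*v - 1
(2) = (-1.269*j^6 + 1.6638*j^5 - 12.4311*j^4 + 18.004*j^3 + 19.9201*j^2 - 13.871*j + 10.19)/(7.29*j^6 - 9.558*j^5 + 21.6549*j^4 - 19.0002*j^3 + 16.2607*j^2 - 8.7122*j + 1.6129)
(3) = 3.95 - 3.32*m
(4) = -4
(5) = 13.62*d - 9.54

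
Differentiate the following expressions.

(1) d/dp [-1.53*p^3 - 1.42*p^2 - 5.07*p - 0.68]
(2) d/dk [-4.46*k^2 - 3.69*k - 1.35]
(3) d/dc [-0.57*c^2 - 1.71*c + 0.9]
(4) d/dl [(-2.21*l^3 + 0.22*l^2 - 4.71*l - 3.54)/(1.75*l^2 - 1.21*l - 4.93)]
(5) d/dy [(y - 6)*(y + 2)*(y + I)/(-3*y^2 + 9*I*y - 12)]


(1) = -4.59*p^2 - 2.84*p - 5.07
(2) = -8.92*k - 3.69
(3) = -1.14*c - 1.71
(4) = (-3.8675*l^4 + 5.3482*l^3 + 40.6622*l^2 + 10.2208*l + 18.9369)/(3.0625*l^4 - 4.235*l^3 - 15.7909*l^2 + 11.9306*l + 24.3049)
(5) = (-y^2 + 8*I*y - 12 - 16*I)/(3*(y^2 - 8*I*y - 16))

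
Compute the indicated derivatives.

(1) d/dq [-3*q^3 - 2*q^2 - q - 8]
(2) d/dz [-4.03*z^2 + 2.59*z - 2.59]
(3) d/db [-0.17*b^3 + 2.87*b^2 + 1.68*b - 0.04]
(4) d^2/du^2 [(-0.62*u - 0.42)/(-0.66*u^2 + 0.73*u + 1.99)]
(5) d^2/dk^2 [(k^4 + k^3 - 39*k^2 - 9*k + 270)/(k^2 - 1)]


(1) = -9*q^2 - 4*q - 1
(2) = 2.59 - 8.06*z
(3) = -0.51*b^2 + 5.74*b + 1.68
(4) = ((0.3508 - 2.4552*u)*(-0.66*u^2 + 0.73*u + 1.99) - (0.62*u + 0.42)*(1.32*u - 0.73)*(2.64*u - 1.46))/(-0.66*u^2 + 0.73*u + 1.99)^3
(5) = 2*(k^6 - 3*k^4 - 8*k^3 + 699*k^2 - 24*k + 231)/(k^6 - 3*k^4 + 3*k^2 - 1)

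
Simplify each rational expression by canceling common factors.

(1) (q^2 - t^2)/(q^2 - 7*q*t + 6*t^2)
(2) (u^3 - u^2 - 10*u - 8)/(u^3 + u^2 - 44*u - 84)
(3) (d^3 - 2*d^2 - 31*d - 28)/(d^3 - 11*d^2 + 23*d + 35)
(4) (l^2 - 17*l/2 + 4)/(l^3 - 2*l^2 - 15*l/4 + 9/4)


(1) = (q + t)/(q - 6*t)
(2) = (u^2 - 3*u - 4)/(u^2 - u - 42)
(3) = (d + 4)/(d - 5)
(4) = (2*l - 16)/(2*l^2 - 3*l - 9)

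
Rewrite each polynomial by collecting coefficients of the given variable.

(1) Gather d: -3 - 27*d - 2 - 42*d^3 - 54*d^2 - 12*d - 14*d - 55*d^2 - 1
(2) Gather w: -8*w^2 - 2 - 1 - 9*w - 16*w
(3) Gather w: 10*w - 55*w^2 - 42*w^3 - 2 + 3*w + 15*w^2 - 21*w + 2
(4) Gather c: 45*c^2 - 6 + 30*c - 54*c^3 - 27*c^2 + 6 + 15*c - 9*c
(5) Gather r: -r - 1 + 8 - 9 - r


(1) = -42*d^3 - 109*d^2 - 53*d - 6
(2) = -8*w^2 - 25*w - 3
(3) = -42*w^3 - 40*w^2 - 8*w
(4) = -54*c^3 + 18*c^2 + 36*c
(5) = -2*r - 2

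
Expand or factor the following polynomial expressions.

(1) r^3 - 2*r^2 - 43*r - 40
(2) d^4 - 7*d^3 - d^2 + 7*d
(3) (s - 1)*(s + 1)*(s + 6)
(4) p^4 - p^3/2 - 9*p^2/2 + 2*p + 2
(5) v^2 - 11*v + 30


(1) = (r - 8)*(r + 1)*(r + 5)
(2) = d*(d - 7)*(d - 1)*(d + 1)
(3) = s^3 + 6*s^2 - s - 6
(4) = (p - 2)*(p - 1)*(p + 1/2)*(p + 2)
(5) = (v - 6)*(v - 5)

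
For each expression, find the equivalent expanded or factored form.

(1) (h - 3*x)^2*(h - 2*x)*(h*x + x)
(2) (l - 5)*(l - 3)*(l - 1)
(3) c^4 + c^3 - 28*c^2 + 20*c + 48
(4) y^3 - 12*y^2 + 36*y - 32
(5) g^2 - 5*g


(1) = h^4*x - 8*h^3*x^2 + h^3*x + 21*h^2*x^3 - 8*h^2*x^2 - 18*h*x^4 + 21*h*x^3 - 18*x^4
(2) = l^3 - 9*l^2 + 23*l - 15
(3) = (c - 4)*(c - 2)*(c + 1)*(c + 6)
(4) = (y - 8)*(y - 2)^2
(5) = g*(g - 5)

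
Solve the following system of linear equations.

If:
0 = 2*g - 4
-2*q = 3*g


Then:
g = 2
q = -3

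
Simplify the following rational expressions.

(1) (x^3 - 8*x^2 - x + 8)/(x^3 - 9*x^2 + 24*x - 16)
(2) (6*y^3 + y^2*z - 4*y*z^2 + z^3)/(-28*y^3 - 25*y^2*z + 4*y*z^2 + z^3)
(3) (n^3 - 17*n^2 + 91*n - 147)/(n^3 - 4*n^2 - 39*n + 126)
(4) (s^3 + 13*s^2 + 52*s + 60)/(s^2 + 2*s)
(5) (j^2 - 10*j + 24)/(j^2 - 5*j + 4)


(1) = (x^2 - 7*x - 8)/(x^2 - 8*x + 16)
(2) = (-6*y^2 + 5*y*z - z^2)/(28*y^2 - 3*y*z - z^2)
(3) = (n - 7)/(n + 6)
(4) = (s^2 + 11*s + 30)/s
(5) = (j - 6)/(j - 1)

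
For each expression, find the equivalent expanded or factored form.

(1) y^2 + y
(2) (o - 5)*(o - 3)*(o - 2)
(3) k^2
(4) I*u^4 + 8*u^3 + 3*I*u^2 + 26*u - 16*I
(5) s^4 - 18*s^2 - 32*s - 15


(1) = y*(y + 1)
(2) = o^3 - 10*o^2 + 31*o - 30
(3) = k^2
(4) = (u - 8*I)*(u - I)*(u + 2*I)*(I*u + 1)
(5) = (s - 5)*(s + 1)^2*(s + 3)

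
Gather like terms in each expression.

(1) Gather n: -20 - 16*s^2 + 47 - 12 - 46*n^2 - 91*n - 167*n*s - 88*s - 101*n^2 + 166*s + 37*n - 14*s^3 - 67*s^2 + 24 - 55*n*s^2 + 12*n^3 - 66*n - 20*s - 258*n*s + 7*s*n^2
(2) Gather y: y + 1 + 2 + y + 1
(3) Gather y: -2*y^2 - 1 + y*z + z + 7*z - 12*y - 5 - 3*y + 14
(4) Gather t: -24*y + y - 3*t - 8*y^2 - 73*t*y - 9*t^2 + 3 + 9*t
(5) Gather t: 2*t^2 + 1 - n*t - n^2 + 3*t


(1) = 12*n^3 + n^2*(7*s - 147) + n*(-55*s^2 - 425*s - 120) - 14*s^3 - 83*s^2 + 58*s + 39
(2) = 2*y + 4
(3) = -2*y^2 + y*(z - 15) + 8*z + 8
(4) = -9*t^2 + t*(6 - 73*y) - 8*y^2 - 23*y + 3
(5) = -n^2 + 2*t^2 + t*(3 - n) + 1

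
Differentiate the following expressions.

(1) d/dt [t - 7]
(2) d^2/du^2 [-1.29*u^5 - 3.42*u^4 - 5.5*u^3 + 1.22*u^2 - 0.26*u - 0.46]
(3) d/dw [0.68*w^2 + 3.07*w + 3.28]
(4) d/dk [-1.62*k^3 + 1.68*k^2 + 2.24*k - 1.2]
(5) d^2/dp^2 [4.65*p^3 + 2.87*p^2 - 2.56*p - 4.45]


(1) = 1
(2) = -25.8*u^3 - 41.04*u^2 - 33.0*u + 2.44
(3) = 1.36*w + 3.07
(4) = -4.86*k^2 + 3.36*k + 2.24
(5) = 27.9*p + 5.74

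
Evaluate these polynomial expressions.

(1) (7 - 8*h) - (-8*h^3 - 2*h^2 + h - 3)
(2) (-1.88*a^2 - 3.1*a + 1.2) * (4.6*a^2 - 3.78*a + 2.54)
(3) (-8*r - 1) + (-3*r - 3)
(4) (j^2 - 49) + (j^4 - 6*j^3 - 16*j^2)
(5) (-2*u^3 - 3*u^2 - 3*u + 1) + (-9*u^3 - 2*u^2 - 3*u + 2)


(1) = 8*h^3 + 2*h^2 - 9*h + 10
(2) = -8.648*a^4 - 7.1536*a^3 + 12.4628*a^2 - 12.41*a + 3.048
(3) = -11*r - 4
(4) = j^4 - 6*j^3 - 15*j^2 - 49
(5) = -11*u^3 - 5*u^2 - 6*u + 3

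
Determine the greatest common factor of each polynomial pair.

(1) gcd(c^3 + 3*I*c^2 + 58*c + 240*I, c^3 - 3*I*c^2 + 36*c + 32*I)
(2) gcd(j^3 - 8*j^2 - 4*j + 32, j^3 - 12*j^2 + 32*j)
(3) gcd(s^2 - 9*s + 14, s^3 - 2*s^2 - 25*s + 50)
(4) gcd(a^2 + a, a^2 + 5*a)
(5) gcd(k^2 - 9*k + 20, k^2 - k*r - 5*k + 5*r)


(1) = gcd((c - 8*I)*(c + 5*I)*(c + 6*I), (c - 8*I)*(c + I)*(c + 4*I)) = c - 8*I
(2) = j - 8
(3) = s - 2
(4) = a
(5) = gcd((k - 5)*(k - 4), (k - 5)*(k - r)) = k - 5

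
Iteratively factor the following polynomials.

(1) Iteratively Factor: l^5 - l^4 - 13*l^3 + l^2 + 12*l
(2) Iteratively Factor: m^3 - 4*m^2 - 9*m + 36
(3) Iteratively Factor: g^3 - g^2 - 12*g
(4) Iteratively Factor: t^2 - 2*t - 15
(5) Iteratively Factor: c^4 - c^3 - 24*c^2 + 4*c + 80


(1) = (l)*(l^4 - l^3 - 13*l^2 + l + 12) = l*(l + 3)*(l^3 - 4*l^2 - l + 4) = l*(l + 1)*(l + 3)*(l^2 - 5*l + 4) = l*(l - 4)*(l + 1)*(l + 3)*(l - 1)
(2) = (m - 4)*(m^2 - 9) = (m - 4)*(m + 3)*(m - 3)
(3) = (g - 4)*(g^2 + 3*g) = (g - 4)*(g + 3)*(g)
(4) = (t + 3)*(t - 5)
(5) = (c - 2)*(c^3 + c^2 - 22*c - 40) = (c - 2)*(c + 4)*(c^2 - 3*c - 10) = (c - 2)*(c + 2)*(c + 4)*(c - 5)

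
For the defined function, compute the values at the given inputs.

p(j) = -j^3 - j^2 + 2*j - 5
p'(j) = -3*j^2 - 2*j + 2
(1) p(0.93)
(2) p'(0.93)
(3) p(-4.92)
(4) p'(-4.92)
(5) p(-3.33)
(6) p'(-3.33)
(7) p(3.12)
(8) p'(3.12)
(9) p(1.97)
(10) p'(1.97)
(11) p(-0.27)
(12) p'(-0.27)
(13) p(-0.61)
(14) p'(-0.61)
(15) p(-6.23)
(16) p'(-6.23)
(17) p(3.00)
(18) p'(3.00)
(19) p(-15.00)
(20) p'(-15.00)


(1) = -4.81
(2) = -2.45
(3) = 80.05
(4) = -60.78
(5) = 14.18
(6) = -24.61
(7) = -38.87
(8) = -33.44
(9) = -12.59
(10) = -13.58
(11) = -5.59
(12) = 2.32
(13) = -6.37
(14) = 2.10
(15) = 185.53
(16) = -101.98
(17) = -35.00
(18) = -31.00
(19) = 3115.00
(20) = -643.00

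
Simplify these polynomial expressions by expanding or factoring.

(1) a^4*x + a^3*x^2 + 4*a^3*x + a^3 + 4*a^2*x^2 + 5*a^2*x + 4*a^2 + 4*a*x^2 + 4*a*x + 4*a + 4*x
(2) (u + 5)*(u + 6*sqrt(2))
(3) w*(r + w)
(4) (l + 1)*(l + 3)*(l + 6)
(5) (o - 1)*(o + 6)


(1) = (a + 2)^2*(a + x)*(a*x + 1)
(2) = u^2 + 5*u + 6*sqrt(2)*u + 30*sqrt(2)
(3) = r*w + w^2
(4) = l^3 + 10*l^2 + 27*l + 18
(5) = o^2 + 5*o - 6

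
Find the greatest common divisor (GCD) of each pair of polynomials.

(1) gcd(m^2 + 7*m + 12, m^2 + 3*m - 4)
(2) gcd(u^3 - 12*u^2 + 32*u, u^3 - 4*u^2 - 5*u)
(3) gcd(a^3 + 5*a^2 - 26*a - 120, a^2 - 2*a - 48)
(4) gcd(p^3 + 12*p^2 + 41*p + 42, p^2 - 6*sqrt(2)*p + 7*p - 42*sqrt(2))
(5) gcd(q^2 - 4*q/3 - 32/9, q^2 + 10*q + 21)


(1) = m + 4
(2) = gcd(u*(u - 8)*(u - 4), u*(u - 5)*(u + 1)) = u
(3) = gcd((a - 5)*(a + 4)*(a + 6), (a - 8)*(a + 6)) = a + 6
(4) = p + 7
(5) = gcd((q - 8/3)*(q + 4/3), (q + 3)*(q + 7)) = 1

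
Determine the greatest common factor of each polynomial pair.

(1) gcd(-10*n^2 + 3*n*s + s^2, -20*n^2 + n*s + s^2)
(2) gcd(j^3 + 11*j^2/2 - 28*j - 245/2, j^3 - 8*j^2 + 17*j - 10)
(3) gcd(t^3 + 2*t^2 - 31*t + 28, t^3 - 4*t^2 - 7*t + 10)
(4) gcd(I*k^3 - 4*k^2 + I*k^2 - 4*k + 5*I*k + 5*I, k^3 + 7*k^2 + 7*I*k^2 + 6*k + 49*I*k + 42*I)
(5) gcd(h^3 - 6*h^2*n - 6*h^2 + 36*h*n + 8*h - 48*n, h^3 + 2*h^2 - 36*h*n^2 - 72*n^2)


(1) = 5*n + s
(2) = j - 5
(3) = t - 1
(4) = gcd((k - I)*(k + 5*I)*(I*k + I), (k + 1)*(k + 6)*(k + 7*I)) = k + 1
(5) = h - 6*n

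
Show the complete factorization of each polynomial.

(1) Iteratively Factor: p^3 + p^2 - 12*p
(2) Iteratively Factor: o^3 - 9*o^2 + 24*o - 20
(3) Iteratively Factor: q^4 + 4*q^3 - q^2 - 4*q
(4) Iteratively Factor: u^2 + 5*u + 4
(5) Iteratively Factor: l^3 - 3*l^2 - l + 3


(1) = (p)*(p^2 + p - 12) = p*(p - 3)*(p + 4)
(2) = (o - 2)*(o^2 - 7*o + 10) = (o - 5)*(o - 2)*(o - 2)
(3) = (q + 4)*(q^3 - q) = (q + 1)*(q + 4)*(q^2 - q) = q*(q + 1)*(q + 4)*(q - 1)
(4) = (u + 1)*(u + 4)
(5) = (l - 3)*(l^2 - 1) = (l - 3)*(l - 1)*(l + 1)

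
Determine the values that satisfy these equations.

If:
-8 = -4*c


Then:
c = 2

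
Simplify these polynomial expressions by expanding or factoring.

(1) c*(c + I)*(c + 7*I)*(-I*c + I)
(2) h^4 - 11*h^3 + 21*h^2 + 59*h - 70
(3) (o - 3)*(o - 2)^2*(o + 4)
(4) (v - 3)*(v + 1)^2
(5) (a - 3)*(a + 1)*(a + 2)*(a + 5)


(1) = -I*c^4 + 8*c^3 + I*c^3 - 8*c^2 + 7*I*c^2 - 7*I*c
(2) = (h - 7)*(h - 5)*(h - 1)*(h + 2)
(3) = o^4 - 3*o^3 - 12*o^2 + 52*o - 48
(4) = v^3 - v^2 - 5*v - 3
(5) = a^4 + 5*a^3 - 7*a^2 - 41*a - 30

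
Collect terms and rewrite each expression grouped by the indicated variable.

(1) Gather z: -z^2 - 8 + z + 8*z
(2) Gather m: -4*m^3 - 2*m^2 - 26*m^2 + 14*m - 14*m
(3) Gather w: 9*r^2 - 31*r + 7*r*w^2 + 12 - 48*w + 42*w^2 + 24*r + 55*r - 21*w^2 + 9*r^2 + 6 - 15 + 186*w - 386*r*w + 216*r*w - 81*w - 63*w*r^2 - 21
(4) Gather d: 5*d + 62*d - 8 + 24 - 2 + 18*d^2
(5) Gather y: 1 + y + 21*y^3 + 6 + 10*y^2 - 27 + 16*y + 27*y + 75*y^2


(1) = -z^2 + 9*z - 8
(2) = -4*m^3 - 28*m^2
(3) = 18*r^2 + 48*r + w^2*(7*r + 21) + w*(-63*r^2 - 170*r + 57) - 18
(4) = 18*d^2 + 67*d + 14
(5) = 21*y^3 + 85*y^2 + 44*y - 20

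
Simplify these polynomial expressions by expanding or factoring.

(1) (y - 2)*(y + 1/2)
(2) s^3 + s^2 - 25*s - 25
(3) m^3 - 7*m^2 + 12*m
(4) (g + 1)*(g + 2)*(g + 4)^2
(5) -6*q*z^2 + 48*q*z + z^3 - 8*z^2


(1) = y^2 - 3*y/2 - 1
(2) = (s - 5)*(s + 1)*(s + 5)
(3) = m*(m - 4)*(m - 3)
(4) = g^4 + 11*g^3 + 42*g^2 + 64*g + 32
(5) = z*(-6*q + z)*(z - 8)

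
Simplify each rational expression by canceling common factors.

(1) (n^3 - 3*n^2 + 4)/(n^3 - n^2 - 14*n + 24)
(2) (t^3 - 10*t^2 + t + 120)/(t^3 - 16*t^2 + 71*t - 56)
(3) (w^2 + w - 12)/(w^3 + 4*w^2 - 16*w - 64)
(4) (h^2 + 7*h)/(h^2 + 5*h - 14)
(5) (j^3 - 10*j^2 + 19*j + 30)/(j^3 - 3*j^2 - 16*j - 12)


(1) = (n^2 - n - 2)/(n^2 + n - 12)
(2) = (t^2 - 2*t - 15)/(t^2 - 8*t + 7)
(3) = (w - 3)/(w^2 - 16)
(4) = h/(h - 2)
(5) = (j - 5)/(j + 2)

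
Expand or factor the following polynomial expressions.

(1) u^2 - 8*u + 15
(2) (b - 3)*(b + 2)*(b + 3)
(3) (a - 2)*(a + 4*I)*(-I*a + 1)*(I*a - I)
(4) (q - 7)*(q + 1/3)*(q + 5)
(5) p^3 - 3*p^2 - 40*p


(1) = (u - 5)*(u - 3)
(2) = b^3 + 2*b^2 - 9*b - 18
(3) = a^4 - 3*a^3 + 5*I*a^3 - 2*a^2 - 15*I*a^2 + 12*a + 10*I*a - 8
(4) = q^3 - 5*q^2/3 - 107*q/3 - 35/3
(5) = p*(p - 8)*(p + 5)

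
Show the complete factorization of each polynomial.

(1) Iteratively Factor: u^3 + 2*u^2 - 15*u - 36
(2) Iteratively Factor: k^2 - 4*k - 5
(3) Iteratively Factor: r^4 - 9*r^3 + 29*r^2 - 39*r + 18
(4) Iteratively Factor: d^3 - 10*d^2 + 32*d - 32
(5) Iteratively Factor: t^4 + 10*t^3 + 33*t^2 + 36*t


(1) = (u - 4)*(u^2 + 6*u + 9) = (u - 4)*(u + 3)*(u + 3)
(2) = (k - 5)*(k + 1)
(3) = (r - 3)*(r^3 - 6*r^2 + 11*r - 6) = (r - 3)*(r - 1)*(r^2 - 5*r + 6) = (r - 3)^2*(r - 1)*(r - 2)
(4) = (d - 4)*(d^2 - 6*d + 8) = (d - 4)^2*(d - 2)
(5) = (t)*(t^3 + 10*t^2 + 33*t + 36) = t*(t + 3)*(t^2 + 7*t + 12) = t*(t + 3)^2*(t + 4)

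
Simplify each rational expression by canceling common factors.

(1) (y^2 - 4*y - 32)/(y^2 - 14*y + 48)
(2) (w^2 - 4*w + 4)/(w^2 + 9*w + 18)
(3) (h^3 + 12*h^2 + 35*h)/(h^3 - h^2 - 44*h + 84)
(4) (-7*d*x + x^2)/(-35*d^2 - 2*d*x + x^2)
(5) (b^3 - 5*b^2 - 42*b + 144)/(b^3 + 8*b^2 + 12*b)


(1) = (y + 4)/(y - 6)
(2) = (w^2 - 4*w + 4)/(w^2 + 9*w + 18)
(3) = (h^2 + 5*h)/(h^2 - 8*h + 12)
(4) = x/(5*d + x)
(5) = (b^2 - 11*b + 24)/(b^2 + 2*b)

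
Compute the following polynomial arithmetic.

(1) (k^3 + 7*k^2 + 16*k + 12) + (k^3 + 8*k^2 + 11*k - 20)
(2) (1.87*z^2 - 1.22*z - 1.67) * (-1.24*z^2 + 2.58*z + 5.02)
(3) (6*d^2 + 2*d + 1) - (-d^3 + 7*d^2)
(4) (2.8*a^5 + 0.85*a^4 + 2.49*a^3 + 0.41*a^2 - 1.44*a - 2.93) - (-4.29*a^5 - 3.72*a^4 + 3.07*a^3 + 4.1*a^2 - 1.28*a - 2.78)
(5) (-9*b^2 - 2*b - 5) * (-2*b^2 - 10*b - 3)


(1) = 2*k^3 + 15*k^2 + 27*k - 8
(2) = -2.3188*z^4 + 6.3374*z^3 + 8.3106*z^2 - 10.433*z - 8.3834
(3) = d^3 - d^2 + 2*d + 1
(4) = 7.09*a^5 + 4.57*a^4 - 0.58*a^3 - 3.69*a^2 - 0.16*a - 0.15
(5) = 18*b^4 + 94*b^3 + 57*b^2 + 56*b + 15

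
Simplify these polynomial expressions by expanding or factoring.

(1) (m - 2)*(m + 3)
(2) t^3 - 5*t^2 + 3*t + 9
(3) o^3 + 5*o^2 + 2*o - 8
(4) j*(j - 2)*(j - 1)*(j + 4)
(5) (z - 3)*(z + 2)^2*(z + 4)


(1) = m^2 + m - 6
(2) = (t - 3)^2*(t + 1)
(3) = (o - 1)*(o + 2)*(o + 4)
(4) = j^4 + j^3 - 10*j^2 + 8*j
(5) = z^4 + 5*z^3 - 4*z^2 - 44*z - 48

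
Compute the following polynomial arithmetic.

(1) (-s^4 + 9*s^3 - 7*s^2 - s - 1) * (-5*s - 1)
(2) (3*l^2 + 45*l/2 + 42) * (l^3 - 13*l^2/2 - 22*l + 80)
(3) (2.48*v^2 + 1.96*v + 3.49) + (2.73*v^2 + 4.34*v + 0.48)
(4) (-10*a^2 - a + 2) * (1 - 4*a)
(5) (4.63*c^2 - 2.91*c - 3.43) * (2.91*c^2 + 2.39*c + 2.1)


(1) = 5*s^5 - 44*s^4 + 26*s^3 + 12*s^2 + 6*s + 1
(2) = 3*l^5 + 3*l^4 - 681*l^3/4 - 528*l^2 + 876*l + 3360
(3) = 5.21*v^2 + 6.3*v + 3.97
(4) = 40*a^3 - 6*a^2 - 9*a + 2
(5) = 13.4733*c^4 + 2.5976*c^3 - 7.2132*c^2 - 14.3087*c - 7.203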